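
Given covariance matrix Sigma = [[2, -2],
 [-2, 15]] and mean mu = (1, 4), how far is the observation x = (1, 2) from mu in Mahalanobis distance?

Step 1 — centre the observation: (x - mu) = (0, -2).

Step 2 — invert Sigma. det(Sigma) = 2·15 - (-2)² = 26.
  Sigma^{-1} = (1/det) · [[d, -b], [-b, a]] = [[0.5769, 0.0769],
 [0.0769, 0.0769]].

Step 3 — form the quadratic (x - mu)^T · Sigma^{-1} · (x - mu):
  Sigma^{-1} · (x - mu) = (-0.1538, -0.1538).
  (x - mu)^T · [Sigma^{-1} · (x - mu)] = (0)·(-0.1538) + (-2)·(-0.1538) = 0.3077.

Step 4 — take square root: d = √(0.3077) ≈ 0.5547.

d(x, mu) = √(0.3077) ≈ 0.5547


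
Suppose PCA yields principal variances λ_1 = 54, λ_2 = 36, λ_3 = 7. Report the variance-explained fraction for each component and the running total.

Step 1 — total variance = trace(Sigma) = Σ λ_i = 54 + 36 + 7 = 97.

Step 2 — fraction explained by component i = λ_i / Σ λ:
  PC1: 54/97 = 0.5567
  PC2: 36/97 = 0.3711
  PC3: 7/97 = 0.0722

Step 3 — cumulative fraction after k components = (λ_1 + ... + λ_k) / Σ λ:
  k = 1: 54/97 = 0.5567
  k = 2: (54 + 36)/97 = 90/97 = 0.9278
  k = 3: (54 + 36 + 7)/97 = 97/97 = 1

Summary (fraction, with percent):

explained: PC1 0.5567 (55.67%), PC2 0.3711 (37.11%), PC3 0.0722 (7.22%);  cumulative: 0.5567, 0.9278, 1


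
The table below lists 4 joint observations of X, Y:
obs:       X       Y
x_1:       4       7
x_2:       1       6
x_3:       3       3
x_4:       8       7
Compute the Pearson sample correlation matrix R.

Step 1 — column means:
  mean(X) = (4 + 1 + 3 + 8) / 4 = 16/4 = 4
  mean(Y) = (7 + 6 + 3 + 7) / 4 = 23/4 = 5.75

Step 2 — sample variances and covariances s[i,j] = (1/(n-1)) · Σ_k (x_{k,i} - mean_i) · (x_{k,j} - mean_j), with n-1 = 3:
  s[X,X] = ((0)·(0) + (-3)·(-3) + (-1)·(-1) + (4)·(4)) / 3 = 26/3 = 8.6667
  s[X,Y] = ((0)·(1.25) + (-3)·(0.25) + (-1)·(-2.75) + (4)·(1.25)) / 3 = 7/3 = 2.3333
  s[Y,Y] = ((1.25)·(1.25) + (0.25)·(0.25) + (-2.75)·(-2.75) + (1.25)·(1.25)) / 3 = 10.75/3 = 3.5833
  Sample standard deviations s_i = √(s[i,i]):
  s(X) = √(8.6667) = 2.9439
  s(Y) = √(3.5833) = 1.893

Step 3 — r_{ij} = s_{ij} / (s_i · s_j):
  r[X,X] = 1 (diagonal).
  r[X,Y] = 2.3333 / (2.9439 · 1.893) = 2.3333 / 5.5728 = 0.4187
  r[Y,Y] = 1 (diagonal).

R is symmetric with unit diagonal. Assembling:

R = [[1, 0.4187],
 [0.4187, 1]]


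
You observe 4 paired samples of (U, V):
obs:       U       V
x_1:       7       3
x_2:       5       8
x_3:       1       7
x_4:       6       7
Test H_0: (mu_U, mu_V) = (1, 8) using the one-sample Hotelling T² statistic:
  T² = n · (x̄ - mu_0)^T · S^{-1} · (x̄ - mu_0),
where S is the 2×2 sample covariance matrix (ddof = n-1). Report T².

Step 1 — sample mean vector:
  mean(U) = (7 + 5 + 1 + 6) / 4 = 19/4 = 4.75
  mean(V) = (3 + 8 + 7 + 7) / 4 = 25/4 = 6.25
  x̄ = (4.75, 6.25),  deviation x̄ - mu_0 = (4.75, 6.25) - (1, 8) = (3.75, -1.75).

Step 2 — sample covariance matrix, S[i,j] = (1/(n-1)) · Σ_k (x_{k,i} - mean_i) · (x_{k,j} - mean_j), divisor n-1 = 3:
  S[U,U] = ((2.25)·(2.25) + (0.25)·(0.25) + (-3.75)·(-3.75) + (1.25)·(1.25)) / 3 = 20.75/3 = 6.9167
  S[U,V] = ((2.25)·(-3.25) + (0.25)·(1.75) + (-3.75)·(0.75) + (1.25)·(0.75)) / 3 = -8.75/3 = -2.9167
  S[V,V] = ((-3.25)·(-3.25) + (1.75)·(1.75) + (0.75)·(0.75) + (0.75)·(0.75)) / 3 = 14.75/3 = 4.9167
  S = [[6.9167, -2.9167],
 [-2.9167, 4.9167]].

Step 3 — invert S. det(S) = 6.9167·4.9167 - (-2.9167)² = 25.5.
  S^{-1} = (1/det) · [[d, -b], [-b, a]] = [[0.1928, 0.1144],
 [0.1144, 0.2712]].

Step 4 — quadratic form (x̄ - mu_0)^T · S^{-1} · (x̄ - mu_0):
  S^{-1} · (x̄ - mu_0) = (0.5229, -0.0458),
  (x̄ - mu_0)^T · [...] = (3.75)·(0.5229) + (-1.75)·(-0.0458) = 2.0408.

Step 5 — scale by n: T² = 4 · 2.0408 = 8.1634.

T² ≈ 8.1634


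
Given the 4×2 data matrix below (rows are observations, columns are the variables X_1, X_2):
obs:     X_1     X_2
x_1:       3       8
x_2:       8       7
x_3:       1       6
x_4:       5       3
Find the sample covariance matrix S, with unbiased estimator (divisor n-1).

Step 1 — column means:
  mean(X_1) = (3 + 8 + 1 + 5) / 4 = 17/4 = 4.25
  mean(X_2) = (8 + 7 + 6 + 3) / 4 = 24/4 = 6

Step 2 — sample covariance S[i,j] = (1/(n-1)) · Σ_k (x_{k,i} - mean_i) · (x_{k,j} - mean_j), with n-1 = 3.
  S[X_1,X_1] = ((-1.25)·(-1.25) + (3.75)·(3.75) + (-3.25)·(-3.25) + (0.75)·(0.75)) / 3 = 26.75/3 = 8.9167
  S[X_1,X_2] = ((-1.25)·(2) + (3.75)·(1) + (-3.25)·(0) + (0.75)·(-3)) / 3 = -1/3 = -0.3333
  S[X_2,X_2] = ((2)·(2) + (1)·(1) + (0)·(0) + (-3)·(-3)) / 3 = 14/3 = 4.6667

S is symmetric (S[j,i] = S[i,j]). Assembling:

S = [[8.9167, -0.3333],
 [-0.3333, 4.6667]]


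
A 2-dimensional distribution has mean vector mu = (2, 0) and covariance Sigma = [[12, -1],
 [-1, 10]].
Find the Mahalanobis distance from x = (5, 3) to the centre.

Step 1 — centre the observation: (x - mu) = (3, 3).

Step 2 — invert Sigma. det(Sigma) = 12·10 - (-1)² = 119.
  Sigma^{-1} = (1/det) · [[d, -b], [-b, a]] = [[0.084, 0.0084],
 [0.0084, 0.1008]].

Step 3 — form the quadratic (x - mu)^T · Sigma^{-1} · (x - mu):
  Sigma^{-1} · (x - mu) = (0.2773, 0.3277).
  (x - mu)^T · [Sigma^{-1} · (x - mu)] = (3)·(0.2773) + (3)·(0.3277) = 1.8151.

Step 4 — take square root: d = √(1.8151) ≈ 1.3473.

d(x, mu) = √(1.8151) ≈ 1.3473


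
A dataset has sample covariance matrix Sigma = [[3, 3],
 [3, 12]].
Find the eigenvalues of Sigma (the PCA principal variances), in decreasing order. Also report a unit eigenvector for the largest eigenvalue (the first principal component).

Step 1 — characteristic polynomial of 2×2 Sigma:
  det(Sigma - λI) = λ² - trace · λ + det = 0.
  trace = 3 + 12 = 15, det = 3·12 - (3)² = 27.
Step 2 — discriminant:
  Δ = trace² - 4·det = 225 - 108 = 117.
Step 3 — eigenvalues:
  λ = (trace ± √Δ)/2 = (15 ± 10.8167)/2,
  λ_1 = 12.9083,  λ_2 = 2.0917.

Step 4 — unit eigenvector for λ_1: solve (Sigma - λ_1 I)v = 0. First row:
  (3 - 12.9083)·v_x + (3)·v_y = 0, i.e. (-9.9083)·v_x + (3)·v_y = 0,
  so v ∝ (b, λ_1 - a) = (3, 9.9083) = u.
  ||u|| = √((3)² + (9.9083)²) = √(107.1749) ≈ 10.3525,
  v_1 = u/||u|| ≈ (0.2898, 0.9571) (||v_1|| = 1).

λ_1 = 12.9083,  λ_2 = 2.0917;  v_1 ≈ (0.2898, 0.9571)


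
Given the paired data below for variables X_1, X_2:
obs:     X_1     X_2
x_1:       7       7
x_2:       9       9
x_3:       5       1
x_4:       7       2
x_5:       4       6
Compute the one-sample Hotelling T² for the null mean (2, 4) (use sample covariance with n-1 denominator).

Step 1 — sample mean vector:
  mean(X_1) = (7 + 9 + 5 + 7 + 4) / 5 = 32/5 = 6.4
  mean(X_2) = (7 + 9 + 1 + 2 + 6) / 5 = 25/5 = 5
  x̄ = (6.4, 5),  deviation x̄ - mu_0 = (6.4, 5) - (2, 4) = (4.4, 1).

Step 2 — sample covariance matrix, S[i,j] = (1/(n-1)) · Σ_k (x_{k,i} - mean_i) · (x_{k,j} - mean_j), divisor n-1 = 4:
  S[X_1,X_1] = ((0.6)·(0.6) + (2.6)·(2.6) + (-1.4)·(-1.4) + (0.6)·(0.6) + (-2.4)·(-2.4)) / 4 = 15.2/4 = 3.8
  S[X_1,X_2] = ((0.6)·(2) + (2.6)·(4) + (-1.4)·(-4) + (0.6)·(-3) + (-2.4)·(1)) / 4 = 13/4 = 3.25
  S[X_2,X_2] = ((2)·(2) + (4)·(4) + (-4)·(-4) + (-3)·(-3) + (1)·(1)) / 4 = 46/4 = 11.5
  S = [[3.8, 3.25],
 [3.25, 11.5]].

Step 3 — invert S. det(S) = 3.8·11.5 - (3.25)² = 33.1375.
  S^{-1} = (1/det) · [[d, -b], [-b, a]] = [[0.347, -0.0981],
 [-0.0981, 0.1147]].

Step 4 — quadratic form (x̄ - mu_0)^T · S^{-1} · (x̄ - mu_0):
  S^{-1} · (x̄ - mu_0) = (1.4289, -0.3169),
  (x̄ - mu_0)^T · [...] = (4.4)·(1.4289) + (1)·(-0.3169) = 5.9703.

Step 5 — scale by n: T² = 5 · 5.9703 = 29.8514.

T² ≈ 29.8514


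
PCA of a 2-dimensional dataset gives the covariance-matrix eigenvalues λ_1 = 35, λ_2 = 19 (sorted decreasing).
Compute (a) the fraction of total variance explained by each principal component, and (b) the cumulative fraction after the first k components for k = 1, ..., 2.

Step 1 — total variance = trace(Sigma) = Σ λ_i = 35 + 19 = 54.

Step 2 — fraction explained by component i = λ_i / Σ λ:
  PC1: 35/54 = 0.6481
  PC2: 19/54 = 0.3519

Step 3 — cumulative fraction after k components = (λ_1 + ... + λ_k) / Σ λ:
  k = 1: 35/54 = 0.6481
  k = 2: (35 + 19)/54 = 54/54 = 1

Summary (fraction, with percent):

explained: PC1 0.6481 (64.81%), PC2 0.3519 (35.19%);  cumulative: 0.6481, 1


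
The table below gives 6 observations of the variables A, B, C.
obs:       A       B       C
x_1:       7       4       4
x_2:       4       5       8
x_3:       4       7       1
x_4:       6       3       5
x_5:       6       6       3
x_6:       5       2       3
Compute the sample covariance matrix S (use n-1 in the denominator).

Step 1 — column means:
  mean(A) = (7 + 4 + 4 + 6 + 6 + 5) / 6 = 32/6 = 5.3333
  mean(B) = (4 + 5 + 7 + 3 + 6 + 2) / 6 = 27/6 = 4.5
  mean(C) = (4 + 8 + 1 + 5 + 3 + 3) / 6 = 24/6 = 4

Step 2 — sample covariance S[i,j] = (1/(n-1)) · Σ_k (x_{k,i} - mean_i) · (x_{k,j} - mean_j), with n-1 = 5.
  S[A,A] = ((1.6667)·(1.6667) + (-1.3333)·(-1.3333) + (-1.3333)·(-1.3333) + (0.6667)·(0.6667) + (0.6667)·(0.6667) + (-0.3333)·(-0.3333)) / 5 = 7.3333/5 = 1.4667
  S[A,B] = ((1.6667)·(-0.5) + (-1.3333)·(0.5) + (-1.3333)·(2.5) + (0.6667)·(-1.5) + (0.6667)·(1.5) + (-0.3333)·(-2.5)) / 5 = -4/5 = -0.8
  S[A,C] = ((1.6667)·(0) + (-1.3333)·(4) + (-1.3333)·(-3) + (0.6667)·(1) + (0.6667)·(-1) + (-0.3333)·(-1)) / 5 = -1/5 = -0.2
  S[B,B] = ((-0.5)·(-0.5) + (0.5)·(0.5) + (2.5)·(2.5) + (-1.5)·(-1.5) + (1.5)·(1.5) + (-2.5)·(-2.5)) / 5 = 17.5/5 = 3.5
  S[B,C] = ((-0.5)·(0) + (0.5)·(4) + (2.5)·(-3) + (-1.5)·(1) + (1.5)·(-1) + (-2.5)·(-1)) / 5 = -6/5 = -1.2
  S[C,C] = ((0)·(0) + (4)·(4) + (-3)·(-3) + (1)·(1) + (-1)·(-1) + (-1)·(-1)) / 5 = 28/5 = 5.6

S is symmetric (S[j,i] = S[i,j]). Assembling:

S = [[1.4667, -0.8, -0.2],
 [-0.8, 3.5, -1.2],
 [-0.2, -1.2, 5.6]]


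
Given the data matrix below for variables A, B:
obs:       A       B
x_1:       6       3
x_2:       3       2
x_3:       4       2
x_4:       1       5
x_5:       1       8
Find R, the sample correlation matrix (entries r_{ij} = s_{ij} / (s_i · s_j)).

Step 1 — column means:
  mean(A) = (6 + 3 + 4 + 1 + 1) / 5 = 15/5 = 3
  mean(B) = (3 + 2 + 2 + 5 + 8) / 5 = 20/5 = 4

Step 2 — sample variances and covariances s[i,j] = (1/(n-1)) · Σ_k (x_{k,i} - mean_i) · (x_{k,j} - mean_j), with n-1 = 4:
  s[A,A] = ((3)·(3) + (0)·(0) + (1)·(1) + (-2)·(-2) + (-2)·(-2)) / 4 = 18/4 = 4.5
  s[A,B] = ((3)·(-1) + (0)·(-2) + (1)·(-2) + (-2)·(1) + (-2)·(4)) / 4 = -15/4 = -3.75
  s[B,B] = ((-1)·(-1) + (-2)·(-2) + (-2)·(-2) + (1)·(1) + (4)·(4)) / 4 = 26/4 = 6.5
  Sample standard deviations s_i = √(s[i,i]):
  s(A) = √(4.5) = 2.1213
  s(B) = √(6.5) = 2.5495

Step 3 — r_{ij} = s_{ij} / (s_i · s_j):
  r[A,A] = 1 (diagonal).
  r[A,B] = -3.75 / (2.1213 · 2.5495) = -3.75 / 5.4083 = -0.6934
  r[B,B] = 1 (diagonal).

R is symmetric with unit diagonal. Assembling:

R = [[1, -0.6934],
 [-0.6934, 1]]


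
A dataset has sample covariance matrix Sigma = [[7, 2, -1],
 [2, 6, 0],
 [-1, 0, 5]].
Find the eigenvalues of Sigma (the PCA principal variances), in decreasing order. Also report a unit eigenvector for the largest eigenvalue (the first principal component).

Step 1 — characteristic polynomial p(λ) = det(λI - Sigma) = λ³ - tr·λ² + c_1·λ - det, where tr = trace, c_1 = sum of the principal 2×2 minors, det = det(Sigma):
  tr = 7 + 6 + 5 = 18,
  c_1 = (7·6 - (2)²) + (7·5 - (-1)²) + (6·5 - (0)²) = 38 + 34 + 30 = 102,
  det = 7·(6·5 - (0)²) - (2)·((2)·5 - (0)·(-1)) + (-1)·((2)·(0) - 6·(-1)) = 7·(30) - (2)·(10) + (-1)·(6) = 184.
  So p(λ) = λ³ - 18λ² + 102λ - 184.
Step 2 — look for an integer root (rational root theorem: any rational root is an integer divisor of 184). Testing λ = 4:
  p(4) = 64 - 288 + 408 - 184 = 0  ✓
  Dividing out (λ - 4): p(λ) = (λ - 4)(λ² - 14λ + 46).
Step 3 — remaining eigenvalues from the quadratic λ² - 14λ + 46 = 0:
  Δ = 14² - 4·46 = 196 - 184 = 12,  λ = (14 ± √12)/2 = (14 ± 3.4641)/2 ≈ 8.7321 or 5.2679.
  Sorted: λ_1 = 8.7321,  λ_2 = 5.2679,  λ_3 = 4  (check: sum = 18 = tr ✓).

Step 4 — unit eigenvector for λ_1 ≈ 8.7321: v spans the null space of (Sigma - λ_1 I), whose rows are
  r_1 = (-1.7321, 2, -1),  r_2 = (2, -2.7321, 0),  r_3 = (-1, 0, -3.7321).
  v is orthogonal to every row, so take v ∝ r_1 × r_2 = ((2)·(0) - (-1)·(-2.7321), (-1)·(2) - (-1.7321)·(0), (-1.7321)·(-2.7321) - (2)·(2)) ≈ (-2.7321, -2, 0.7321).
  Rescale (multiply by -1 so the first nonzero entry is positive): u = (2.7321, 2, -0.7321).
  ||u|| = √((2.7321)² + (2)² + (-0.7321)²) = √(12) ≈ 3.4641,  v_1 = u/||u|| ≈ (0.7887, 0.5774, -0.2113) (||v_1|| = 1).

λ_1 = 8.7321,  λ_2 = 5.2679,  λ_3 = 4;  v_1 ≈ (0.7887, 0.5774, -0.2113)


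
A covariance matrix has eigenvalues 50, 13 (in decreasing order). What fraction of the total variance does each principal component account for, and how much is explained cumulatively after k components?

Step 1 — total variance = trace(Sigma) = Σ λ_i = 50 + 13 = 63.

Step 2 — fraction explained by component i = λ_i / Σ λ:
  PC1: 50/63 = 0.7937
  PC2: 13/63 = 0.2063

Step 3 — cumulative fraction after k components = (λ_1 + ... + λ_k) / Σ λ:
  k = 1: 50/63 = 0.7937
  k = 2: (50 + 13)/63 = 63/63 = 1

Summary (fraction, with percent):

explained: PC1 0.7937 (79.37%), PC2 0.2063 (20.63%);  cumulative: 0.7937, 1


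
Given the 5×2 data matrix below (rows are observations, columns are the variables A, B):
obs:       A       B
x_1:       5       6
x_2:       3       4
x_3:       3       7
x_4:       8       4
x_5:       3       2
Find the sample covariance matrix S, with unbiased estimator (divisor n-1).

Step 1 — column means:
  mean(A) = (5 + 3 + 3 + 8 + 3) / 5 = 22/5 = 4.4
  mean(B) = (6 + 4 + 7 + 4 + 2) / 5 = 23/5 = 4.6

Step 2 — sample covariance S[i,j] = (1/(n-1)) · Σ_k (x_{k,i} - mean_i) · (x_{k,j} - mean_j), with n-1 = 4.
  S[A,A] = ((0.6)·(0.6) + (-1.4)·(-1.4) + (-1.4)·(-1.4) + (3.6)·(3.6) + (-1.4)·(-1.4)) / 4 = 19.2/4 = 4.8
  S[A,B] = ((0.6)·(1.4) + (-1.4)·(-0.6) + (-1.4)·(2.4) + (3.6)·(-0.6) + (-1.4)·(-2.6)) / 4 = -0.2/4 = -0.05
  S[B,B] = ((1.4)·(1.4) + (-0.6)·(-0.6) + (2.4)·(2.4) + (-0.6)·(-0.6) + (-2.6)·(-2.6)) / 4 = 15.2/4 = 3.8

S is symmetric (S[j,i] = S[i,j]). Assembling:

S = [[4.8, -0.05],
 [-0.05, 3.8]]


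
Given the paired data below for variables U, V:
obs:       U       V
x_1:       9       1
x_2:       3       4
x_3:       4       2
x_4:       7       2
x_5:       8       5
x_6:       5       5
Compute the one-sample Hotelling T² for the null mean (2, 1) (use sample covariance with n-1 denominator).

Step 1 — sample mean vector:
  mean(U) = (9 + 3 + 4 + 7 + 8 + 5) / 6 = 36/6 = 6
  mean(V) = (1 + 4 + 2 + 2 + 5 + 5) / 6 = 19/6 = 3.1667
  x̄ = (6, 3.1667),  deviation x̄ - mu_0 = (6, 3.1667) - (2, 1) = (4, 2.1667).

Step 2 — sample covariance matrix, S[i,j] = (1/(n-1)) · Σ_k (x_{k,i} - mean_i) · (x_{k,j} - mean_j), divisor n-1 = 5:
  S[U,U] = ((3)·(3) + (-3)·(-3) + (-2)·(-2) + (1)·(1) + (2)·(2) + (-1)·(-1)) / 5 = 28/5 = 5.6
  S[U,V] = ((3)·(-2.1667) + (-3)·(0.8333) + (-2)·(-1.1667) + (1)·(-1.1667) + (2)·(1.8333) + (-1)·(1.8333)) / 5 = -6/5 = -1.2
  S[V,V] = ((-2.1667)·(-2.1667) + (0.8333)·(0.8333) + (-1.1667)·(-1.1667) + (-1.1667)·(-1.1667) + (1.8333)·(1.8333) + (1.8333)·(1.8333)) / 5 = 14.8333/5 = 2.9667
  S = [[5.6, -1.2],
 [-1.2, 2.9667]].

Step 3 — invert S. det(S) = 5.6·2.9667 - (-1.2)² = 15.1733.
  S^{-1} = (1/det) · [[d, -b], [-b, a]] = [[0.1955, 0.0791],
 [0.0791, 0.3691]].

Step 4 — quadratic form (x̄ - mu_0)^T · S^{-1} · (x̄ - mu_0):
  S^{-1} · (x̄ - mu_0) = (0.9534, 1.116),
  (x̄ - mu_0)^T · [...] = (4)·(0.9534) + (2.1667)·(1.116) = 6.2317.

Step 5 — scale by n: T² = 6 · 6.2317 = 37.3902.

T² ≈ 37.3902


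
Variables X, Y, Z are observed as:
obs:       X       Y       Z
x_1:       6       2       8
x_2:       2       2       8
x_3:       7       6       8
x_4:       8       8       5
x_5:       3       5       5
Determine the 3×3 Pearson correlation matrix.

Step 1 — column means:
  mean(X) = (6 + 2 + 7 + 8 + 3) / 5 = 26/5 = 5.2
  mean(Y) = (2 + 2 + 6 + 8 + 5) / 5 = 23/5 = 4.6
  mean(Z) = (8 + 8 + 8 + 5 + 5) / 5 = 34/5 = 6.8

Step 2 — sample variances and covariances s[i,j] = (1/(n-1)) · Σ_k (x_{k,i} - mean_i) · (x_{k,j} - mean_j), with n-1 = 4:
  s[X,X] = ((0.8)·(0.8) + (-3.2)·(-3.2) + (1.8)·(1.8) + (2.8)·(2.8) + (-2.2)·(-2.2)) / 4 = 26.8/4 = 6.7
  s[X,Y] = ((0.8)·(-2.6) + (-3.2)·(-2.6) + (1.8)·(1.4) + (2.8)·(3.4) + (-2.2)·(0.4)) / 4 = 17.4/4 = 4.35
  s[X,Z] = ((0.8)·(1.2) + (-3.2)·(1.2) + (1.8)·(1.2) + (2.8)·(-1.8) + (-2.2)·(-1.8)) / 4 = -1.8/4 = -0.45
  s[Y,Y] = ((-2.6)·(-2.6) + (-2.6)·(-2.6) + (1.4)·(1.4) + (3.4)·(3.4) + (0.4)·(0.4)) / 4 = 27.2/4 = 6.8
  s[Y,Z] = ((-2.6)·(1.2) + (-2.6)·(1.2) + (1.4)·(1.2) + (3.4)·(-1.8) + (0.4)·(-1.8)) / 4 = -11.4/4 = -2.85
  s[Z,Z] = ((1.2)·(1.2) + (1.2)·(1.2) + (1.2)·(1.2) + (-1.8)·(-1.8) + (-1.8)·(-1.8)) / 4 = 10.8/4 = 2.7
  Sample standard deviations s_i = √(s[i,i]):
  s(X) = √(6.7) = 2.5884
  s(Y) = √(6.8) = 2.6077
  s(Z) = √(2.7) = 1.6432

Step 3 — r_{ij} = s_{ij} / (s_i · s_j):
  r[X,X] = 1 (diagonal).
  r[X,Y] = 4.35 / (2.5884 · 2.6077) = 4.35 / 6.7498 = 0.6445
  r[X,Z] = -0.45 / (2.5884 · 1.6432) = -0.45 / 4.2532 = -0.1058
  r[Y,Y] = 1 (diagonal).
  r[Y,Z] = -2.85 / (2.6077 · 1.6432) = -2.85 / 4.2849 = -0.6651
  r[Z,Z] = 1 (diagonal).

R is symmetric with unit diagonal. Assembling:

R = [[1, 0.6445, -0.1058],
 [0.6445, 1, -0.6651],
 [-0.1058, -0.6651, 1]]


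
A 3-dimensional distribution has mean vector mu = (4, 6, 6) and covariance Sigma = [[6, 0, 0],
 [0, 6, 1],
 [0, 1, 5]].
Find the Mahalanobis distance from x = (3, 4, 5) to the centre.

Step 1 — centre the observation: (x - mu) = (-1, -2, -1).

Step 2 — invert Sigma (cofactor / det for 3×3, or solve directly):
  Sigma^{-1} = [[0.1667, 0, 0],
 [0, 0.1724, -0.0345],
 [0, -0.0345, 0.2069]].

Step 3 — form the quadratic (x - mu)^T · Sigma^{-1} · (x - mu):
  Sigma^{-1} · (x - mu) = (-0.1667, -0.3103, -0.1379).
  (x - mu)^T · [Sigma^{-1} · (x - mu)] = (-1)·(-0.1667) + (-2)·(-0.3103) + (-1)·(-0.1379) = 0.9253.

Step 4 — take square root: d = √(0.9253) ≈ 0.9619.

d(x, mu) = √(0.9253) ≈ 0.9619


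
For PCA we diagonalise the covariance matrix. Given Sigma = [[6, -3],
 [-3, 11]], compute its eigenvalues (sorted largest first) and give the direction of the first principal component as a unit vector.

Step 1 — characteristic polynomial of 2×2 Sigma:
  det(Sigma - λI) = λ² - trace · λ + det = 0.
  trace = 6 + 11 = 17, det = 6·11 - (-3)² = 57.
Step 2 — discriminant:
  Δ = trace² - 4·det = 289 - 228 = 61.
Step 3 — eigenvalues:
  λ = (trace ± √Δ)/2 = (17 ± 7.8102)/2,
  λ_1 = 12.4051,  λ_2 = 4.5949.

Step 4 — unit eigenvector for λ_1: solve (Sigma - λ_1 I)v = 0. First row:
  (6 - 12.4051)·v_x + (-3)·v_y = 0, i.e. (-6.4051)·v_x + (-3)·v_y = 0,
  so v ∝ (b, λ_1 - a) = (-3, 6.4051); multiply by -1 so the first entry is positive: u = (3, -6.4051).
  ||u|| = √((3)² + (-6.4051)²) = √(50.0256) ≈ 7.0729,
  v_1 = u/||u|| ≈ (0.4242, -0.9056) (||v_1|| = 1).

λ_1 = 12.4051,  λ_2 = 4.5949;  v_1 ≈ (0.4242, -0.9056)


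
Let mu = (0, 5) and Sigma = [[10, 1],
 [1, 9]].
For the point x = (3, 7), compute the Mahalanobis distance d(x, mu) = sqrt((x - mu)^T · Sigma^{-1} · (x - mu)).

Step 1 — centre the observation: (x - mu) = (3, 2).

Step 2 — invert Sigma. det(Sigma) = 10·9 - (1)² = 89.
  Sigma^{-1} = (1/det) · [[d, -b], [-b, a]] = [[0.1011, -0.0112],
 [-0.0112, 0.1124]].

Step 3 — form the quadratic (x - mu)^T · Sigma^{-1} · (x - mu):
  Sigma^{-1} · (x - mu) = (0.2809, 0.191).
  (x - mu)^T · [Sigma^{-1} · (x - mu)] = (3)·(0.2809) + (2)·(0.191) = 1.2247.

Step 4 — take square root: d = √(1.2247) ≈ 1.1067.

d(x, mu) = √(1.2247) ≈ 1.1067


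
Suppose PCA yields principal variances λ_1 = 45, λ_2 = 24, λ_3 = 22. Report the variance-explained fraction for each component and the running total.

Step 1 — total variance = trace(Sigma) = Σ λ_i = 45 + 24 + 22 = 91.

Step 2 — fraction explained by component i = λ_i / Σ λ:
  PC1: 45/91 = 0.4945
  PC2: 24/91 = 0.2637
  PC3: 22/91 = 0.2418

Step 3 — cumulative fraction after k components = (λ_1 + ... + λ_k) / Σ λ:
  k = 1: 45/91 = 0.4945
  k = 2: (45 + 24)/91 = 69/91 = 0.7582
  k = 3: (45 + 24 + 22)/91 = 91/91 = 1

Summary (fraction, with percent):

explained: PC1 0.4945 (49.45%), PC2 0.2637 (26.37%), PC3 0.2418 (24.18%);  cumulative: 0.4945, 0.7582, 1


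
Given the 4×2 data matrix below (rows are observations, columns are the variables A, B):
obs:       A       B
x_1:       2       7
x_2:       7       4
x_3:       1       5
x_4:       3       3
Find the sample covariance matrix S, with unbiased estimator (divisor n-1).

Step 1 — column means:
  mean(A) = (2 + 7 + 1 + 3) / 4 = 13/4 = 3.25
  mean(B) = (7 + 4 + 5 + 3) / 4 = 19/4 = 4.75

Step 2 — sample covariance S[i,j] = (1/(n-1)) · Σ_k (x_{k,i} - mean_i) · (x_{k,j} - mean_j), with n-1 = 3.
  S[A,A] = ((-1.25)·(-1.25) + (3.75)·(3.75) + (-2.25)·(-2.25) + (-0.25)·(-0.25)) / 3 = 20.75/3 = 6.9167
  S[A,B] = ((-1.25)·(2.25) + (3.75)·(-0.75) + (-2.25)·(0.25) + (-0.25)·(-1.75)) / 3 = -5.75/3 = -1.9167
  S[B,B] = ((2.25)·(2.25) + (-0.75)·(-0.75) + (0.25)·(0.25) + (-1.75)·(-1.75)) / 3 = 8.75/3 = 2.9167

S is symmetric (S[j,i] = S[i,j]). Assembling:

S = [[6.9167, -1.9167],
 [-1.9167, 2.9167]]


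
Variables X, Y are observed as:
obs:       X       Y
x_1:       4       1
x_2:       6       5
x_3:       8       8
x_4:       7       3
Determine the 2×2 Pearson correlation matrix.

Step 1 — column means:
  mean(X) = (4 + 6 + 8 + 7) / 4 = 25/4 = 6.25
  mean(Y) = (1 + 5 + 8 + 3) / 4 = 17/4 = 4.25

Step 2 — sample variances and covariances s[i,j] = (1/(n-1)) · Σ_k (x_{k,i} - mean_i) · (x_{k,j} - mean_j), with n-1 = 3:
  s[X,X] = ((-2.25)·(-2.25) + (-0.25)·(-0.25) + (1.75)·(1.75) + (0.75)·(0.75)) / 3 = 8.75/3 = 2.9167
  s[X,Y] = ((-2.25)·(-3.25) + (-0.25)·(0.75) + (1.75)·(3.75) + (0.75)·(-1.25)) / 3 = 12.75/3 = 4.25
  s[Y,Y] = ((-3.25)·(-3.25) + (0.75)·(0.75) + (3.75)·(3.75) + (-1.25)·(-1.25)) / 3 = 26.75/3 = 8.9167
  Sample standard deviations s_i = √(s[i,i]):
  s(X) = √(2.9167) = 1.7078
  s(Y) = √(8.9167) = 2.9861

Step 3 — r_{ij} = s_{ij} / (s_i · s_j):
  r[X,X] = 1 (diagonal).
  r[X,Y] = 4.25 / (1.7078 · 2.9861) = 4.25 / 5.0997 = 0.8334
  r[Y,Y] = 1 (diagonal).

R is symmetric with unit diagonal. Assembling:

R = [[1, 0.8334],
 [0.8334, 1]]


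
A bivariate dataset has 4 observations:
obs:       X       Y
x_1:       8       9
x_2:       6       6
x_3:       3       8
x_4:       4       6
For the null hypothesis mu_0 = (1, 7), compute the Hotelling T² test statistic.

Step 1 — sample mean vector:
  mean(X) = (8 + 6 + 3 + 4) / 4 = 21/4 = 5.25
  mean(Y) = (9 + 6 + 8 + 6) / 4 = 29/4 = 7.25
  x̄ = (5.25, 7.25),  deviation x̄ - mu_0 = (5.25, 7.25) - (1, 7) = (4.25, 0.25).

Step 2 — sample covariance matrix, S[i,j] = (1/(n-1)) · Σ_k (x_{k,i} - mean_i) · (x_{k,j} - mean_j), divisor n-1 = 3:
  S[X,X] = ((2.75)·(2.75) + (0.75)·(0.75) + (-2.25)·(-2.25) + (-1.25)·(-1.25)) / 3 = 14.75/3 = 4.9167
  S[X,Y] = ((2.75)·(1.75) + (0.75)·(-1.25) + (-2.25)·(0.75) + (-1.25)·(-1.25)) / 3 = 3.75/3 = 1.25
  S[Y,Y] = ((1.75)·(1.75) + (-1.25)·(-1.25) + (0.75)·(0.75) + (-1.25)·(-1.25)) / 3 = 6.75/3 = 2.25
  S = [[4.9167, 1.25],
 [1.25, 2.25]].

Step 3 — invert S. det(S) = 4.9167·2.25 - (1.25)² = 9.5.
  S^{-1} = (1/det) · [[d, -b], [-b, a]] = [[0.2368, -0.1316],
 [-0.1316, 0.5175]].

Step 4 — quadratic form (x̄ - mu_0)^T · S^{-1} · (x̄ - mu_0):
  S^{-1} · (x̄ - mu_0) = (0.9737, -0.4298),
  (x̄ - mu_0)^T · [...] = (4.25)·(0.9737) + (0.25)·(-0.4298) = 4.0307.

Step 5 — scale by n: T² = 4 · 4.0307 = 16.1228.

T² ≈ 16.1228


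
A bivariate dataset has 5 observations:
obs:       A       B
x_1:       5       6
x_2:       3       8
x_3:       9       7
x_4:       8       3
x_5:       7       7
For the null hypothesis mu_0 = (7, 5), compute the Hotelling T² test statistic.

Step 1 — sample mean vector:
  mean(A) = (5 + 3 + 9 + 8 + 7) / 5 = 32/5 = 6.4
  mean(B) = (6 + 8 + 7 + 3 + 7) / 5 = 31/5 = 6.2
  x̄ = (6.4, 6.2),  deviation x̄ - mu_0 = (6.4, 6.2) - (7, 5) = (-0.6, 1.2).

Step 2 — sample covariance matrix, S[i,j] = (1/(n-1)) · Σ_k (x_{k,i} - mean_i) · (x_{k,j} - mean_j), divisor n-1 = 4:
  S[A,A] = ((-1.4)·(-1.4) + (-3.4)·(-3.4) + (2.6)·(2.6) + (1.6)·(1.6) + (0.6)·(0.6)) / 4 = 23.2/4 = 5.8
  S[A,B] = ((-1.4)·(-0.2) + (-3.4)·(1.8) + (2.6)·(0.8) + (1.6)·(-3.2) + (0.6)·(0.8)) / 4 = -8.4/4 = -2.1
  S[B,B] = ((-0.2)·(-0.2) + (1.8)·(1.8) + (0.8)·(0.8) + (-3.2)·(-3.2) + (0.8)·(0.8)) / 4 = 14.8/4 = 3.7
  S = [[5.8, -2.1],
 [-2.1, 3.7]].

Step 3 — invert S. det(S) = 5.8·3.7 - (-2.1)² = 17.05.
  S^{-1} = (1/det) · [[d, -b], [-b, a]] = [[0.217, 0.1232],
 [0.1232, 0.3402]].

Step 4 — quadratic form (x̄ - mu_0)^T · S^{-1} · (x̄ - mu_0):
  S^{-1} · (x̄ - mu_0) = (0.0176, 0.3343),
  (x̄ - mu_0)^T · [...] = (-0.6)·(0.0176) + (1.2)·(0.3343) = 0.3906.

Step 5 — scale by n: T² = 5 · 0.3906 = 1.9531.

T² ≈ 1.9531


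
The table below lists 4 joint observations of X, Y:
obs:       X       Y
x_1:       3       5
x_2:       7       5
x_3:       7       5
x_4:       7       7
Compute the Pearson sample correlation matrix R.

Step 1 — column means:
  mean(X) = (3 + 7 + 7 + 7) / 4 = 24/4 = 6
  mean(Y) = (5 + 5 + 5 + 7) / 4 = 22/4 = 5.5

Step 2 — sample variances and covariances s[i,j] = (1/(n-1)) · Σ_k (x_{k,i} - mean_i) · (x_{k,j} - mean_j), with n-1 = 3:
  s[X,X] = ((-3)·(-3) + (1)·(1) + (1)·(1) + (1)·(1)) / 3 = 12/3 = 4
  s[X,Y] = ((-3)·(-0.5) + (1)·(-0.5) + (1)·(-0.5) + (1)·(1.5)) / 3 = 2/3 = 0.6667
  s[Y,Y] = ((-0.5)·(-0.5) + (-0.5)·(-0.5) + (-0.5)·(-0.5) + (1.5)·(1.5)) / 3 = 3/3 = 1
  Sample standard deviations s_i = √(s[i,i]):
  s(X) = √(4) = 2
  s(Y) = √(1) = 1

Step 3 — r_{ij} = s_{ij} / (s_i · s_j):
  r[X,X] = 1 (diagonal).
  r[X,Y] = 0.6667 / (2 · 1) = 0.6667 / 2 = 0.3333
  r[Y,Y] = 1 (diagonal).

R is symmetric with unit diagonal. Assembling:

R = [[1, 0.3333],
 [0.3333, 1]]


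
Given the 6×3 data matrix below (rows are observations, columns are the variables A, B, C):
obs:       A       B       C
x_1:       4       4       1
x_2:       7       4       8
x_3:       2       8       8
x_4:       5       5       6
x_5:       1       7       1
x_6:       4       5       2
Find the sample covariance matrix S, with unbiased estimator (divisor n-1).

Step 1 — column means:
  mean(A) = (4 + 7 + 2 + 5 + 1 + 4) / 6 = 23/6 = 3.8333
  mean(B) = (4 + 4 + 8 + 5 + 7 + 5) / 6 = 33/6 = 5.5
  mean(C) = (1 + 8 + 8 + 6 + 1 + 2) / 6 = 26/6 = 4.3333

Step 2 — sample covariance S[i,j] = (1/(n-1)) · Σ_k (x_{k,i} - mean_i) · (x_{k,j} - mean_j), with n-1 = 5.
  S[A,A] = ((0.1667)·(0.1667) + (3.1667)·(3.1667) + (-1.8333)·(-1.8333) + (1.1667)·(1.1667) + (-2.8333)·(-2.8333) + (0.1667)·(0.1667)) / 5 = 22.8333/5 = 4.5667
  S[A,B] = ((0.1667)·(-1.5) + (3.1667)·(-1.5) + (-1.8333)·(2.5) + (1.1667)·(-0.5) + (-2.8333)·(1.5) + (0.1667)·(-0.5)) / 5 = -14.5/5 = -2.9
  S[A,C] = ((0.1667)·(-3.3333) + (3.1667)·(3.6667) + (-1.8333)·(3.6667) + (1.1667)·(1.6667) + (-2.8333)·(-3.3333) + (0.1667)·(-2.3333)) / 5 = 15.3333/5 = 3.0667
  S[B,B] = ((-1.5)·(-1.5) + (-1.5)·(-1.5) + (2.5)·(2.5) + (-0.5)·(-0.5) + (1.5)·(1.5) + (-0.5)·(-0.5)) / 5 = 13.5/5 = 2.7
  S[B,C] = ((-1.5)·(-3.3333) + (-1.5)·(3.6667) + (2.5)·(3.6667) + (-0.5)·(1.6667) + (1.5)·(-3.3333) + (-0.5)·(-2.3333)) / 5 = 4/5 = 0.8
  S[C,C] = ((-3.3333)·(-3.3333) + (3.6667)·(3.6667) + (3.6667)·(3.6667) + (1.6667)·(1.6667) + (-3.3333)·(-3.3333) + (-2.3333)·(-2.3333)) / 5 = 57.3333/5 = 11.4667

S is symmetric (S[j,i] = S[i,j]). Assembling:

S = [[4.5667, -2.9, 3.0667],
 [-2.9, 2.7, 0.8],
 [3.0667, 0.8, 11.4667]]


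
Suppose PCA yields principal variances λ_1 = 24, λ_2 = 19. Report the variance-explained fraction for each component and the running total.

Step 1 — total variance = trace(Sigma) = Σ λ_i = 24 + 19 = 43.

Step 2 — fraction explained by component i = λ_i / Σ λ:
  PC1: 24/43 = 0.5581
  PC2: 19/43 = 0.4419

Step 3 — cumulative fraction after k components = (λ_1 + ... + λ_k) / Σ λ:
  k = 1: 24/43 = 0.5581
  k = 2: (24 + 19)/43 = 43/43 = 1

Summary (fraction, with percent):

explained: PC1 0.5581 (55.81%), PC2 0.4419 (44.19%);  cumulative: 0.5581, 1


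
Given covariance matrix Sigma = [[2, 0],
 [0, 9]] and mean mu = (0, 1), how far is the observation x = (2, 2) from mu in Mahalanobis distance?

Step 1 — centre the observation: (x - mu) = (2, 1).

Step 2 — invert Sigma. det(Sigma) = 2·9 - (0)² = 18.
  Sigma^{-1} = (1/det) · [[d, -b], [-b, a]] = [[0.5, 0],
 [0, 0.1111]].

Step 3 — form the quadratic (x - mu)^T · Sigma^{-1} · (x - mu):
  Sigma^{-1} · (x - mu) = (1, 0.1111).
  (x - mu)^T · [Sigma^{-1} · (x - mu)] = (2)·(1) + (1)·(0.1111) = 2.1111.

Step 4 — take square root: d = √(2.1111) ≈ 1.453.

d(x, mu) = √(2.1111) ≈ 1.453


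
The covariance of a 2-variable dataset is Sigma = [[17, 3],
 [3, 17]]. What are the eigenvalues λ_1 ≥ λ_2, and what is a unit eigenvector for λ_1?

Step 1 — characteristic polynomial of 2×2 Sigma:
  det(Sigma - λI) = λ² - trace · λ + det = 0.
  trace = 17 + 17 = 34, det = 17·17 - (3)² = 280.
Step 2 — discriminant:
  Δ = trace² - 4·det = 1156 - 1120 = 36.
Step 3 — eigenvalues:
  λ = (trace ± √Δ)/2 = (34 ± 6)/2,
  λ_1 = 20,  λ_2 = 14.

Step 4 — unit eigenvector for λ_1: solve (Sigma - λ_1 I)v = 0. First row:
  (17 - 20)·v_x + (3)·v_y = 0, i.e. (-3)·v_x + (3)·v_y = 0,
  so v ∝ (b, λ_1 - a) = (3, 3) = u.
  ||u|| = √((3)² + (3)²) = √(18) ≈ 4.2426,
  v_1 = u/||u|| ≈ (0.7071, 0.7071) (||v_1|| = 1).

λ_1 = 20,  λ_2 = 14;  v_1 ≈ (0.7071, 0.7071)


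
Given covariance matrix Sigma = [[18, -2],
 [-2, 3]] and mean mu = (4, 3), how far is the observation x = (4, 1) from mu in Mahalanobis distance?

Step 1 — centre the observation: (x - mu) = (0, -2).

Step 2 — invert Sigma. det(Sigma) = 18·3 - (-2)² = 50.
  Sigma^{-1} = (1/det) · [[d, -b], [-b, a]] = [[0.06, 0.04],
 [0.04, 0.36]].

Step 3 — form the quadratic (x - mu)^T · Sigma^{-1} · (x - mu):
  Sigma^{-1} · (x - mu) = (-0.08, -0.72).
  (x - mu)^T · [Sigma^{-1} · (x - mu)] = (0)·(-0.08) + (-2)·(-0.72) = 1.44.

Step 4 — take square root: d = √(1.44) ≈ 1.2.

d(x, mu) = √(1.44) ≈ 1.2


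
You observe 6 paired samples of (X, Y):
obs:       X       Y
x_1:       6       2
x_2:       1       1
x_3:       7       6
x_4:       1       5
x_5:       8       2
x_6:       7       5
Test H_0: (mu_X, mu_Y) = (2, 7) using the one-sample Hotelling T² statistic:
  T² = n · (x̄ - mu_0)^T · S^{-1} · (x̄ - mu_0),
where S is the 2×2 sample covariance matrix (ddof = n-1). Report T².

Step 1 — sample mean vector:
  mean(X) = (6 + 1 + 7 + 1 + 8 + 7) / 6 = 30/6 = 5
  mean(Y) = (2 + 1 + 6 + 5 + 2 + 5) / 6 = 21/6 = 3.5
  x̄ = (5, 3.5),  deviation x̄ - mu_0 = (5, 3.5) - (2, 7) = (3, -3.5).

Step 2 — sample covariance matrix, S[i,j] = (1/(n-1)) · Σ_k (x_{k,i} - mean_i) · (x_{k,j} - mean_j), divisor n-1 = 5:
  S[X,X] = ((1)·(1) + (-4)·(-4) + (2)·(2) + (-4)·(-4) + (3)·(3) + (2)·(2)) / 5 = 50/5 = 10
  S[X,Y] = ((1)·(-1.5) + (-4)·(-2.5) + (2)·(2.5) + (-4)·(1.5) + (3)·(-1.5) + (2)·(1.5)) / 5 = 6/5 = 1.2
  S[Y,Y] = ((-1.5)·(-1.5) + (-2.5)·(-2.5) + (2.5)·(2.5) + (1.5)·(1.5) + (-1.5)·(-1.5) + (1.5)·(1.5)) / 5 = 21.5/5 = 4.3
  S = [[10, 1.2],
 [1.2, 4.3]].

Step 3 — invert S. det(S) = 10·4.3 - (1.2)² = 41.56.
  S^{-1} = (1/det) · [[d, -b], [-b, a]] = [[0.1035, -0.0289],
 [-0.0289, 0.2406]].

Step 4 — quadratic form (x̄ - mu_0)^T · S^{-1} · (x̄ - mu_0):
  S^{-1} · (x̄ - mu_0) = (0.4115, -0.9288),
  (x̄ - mu_0)^T · [...] = (3)·(0.4115) + (-3.5)·(-0.9288) = 4.4851.

Step 5 — scale by n: T² = 6 · 4.4851 = 26.9105.

T² ≈ 26.9105


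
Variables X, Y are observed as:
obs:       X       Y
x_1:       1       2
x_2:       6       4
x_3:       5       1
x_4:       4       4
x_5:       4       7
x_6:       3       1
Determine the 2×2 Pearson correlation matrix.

Step 1 — column means:
  mean(X) = (1 + 6 + 5 + 4 + 4 + 3) / 6 = 23/6 = 3.8333
  mean(Y) = (2 + 4 + 1 + 4 + 7 + 1) / 6 = 19/6 = 3.1667

Step 2 — sample variances and covariances s[i,j] = (1/(n-1)) · Σ_k (x_{k,i} - mean_i) · (x_{k,j} - mean_j), with n-1 = 5:
  s[X,X] = ((-2.8333)·(-2.8333) + (2.1667)·(2.1667) + (1.1667)·(1.1667) + (0.1667)·(0.1667) + (0.1667)·(0.1667) + (-0.8333)·(-0.8333)) / 5 = 14.8333/5 = 2.9667
  s[X,Y] = ((-2.8333)·(-1.1667) + (2.1667)·(0.8333) + (1.1667)·(-2.1667) + (0.1667)·(0.8333) + (0.1667)·(3.8333) + (-0.8333)·(-2.1667)) / 5 = 5.1667/5 = 1.0333
  s[Y,Y] = ((-1.1667)·(-1.1667) + (0.8333)·(0.8333) + (-2.1667)·(-2.1667) + (0.8333)·(0.8333) + (3.8333)·(3.8333) + (-2.1667)·(-2.1667)) / 5 = 26.8333/5 = 5.3667
  Sample standard deviations s_i = √(s[i,i]):
  s(X) = √(2.9667) = 1.7224
  s(Y) = √(5.3667) = 2.3166

Step 3 — r_{ij} = s_{ij} / (s_i · s_j):
  r[X,X] = 1 (diagonal).
  r[X,Y] = 1.0333 / (1.7224 · 2.3166) = 1.0333 / 3.9901 = 0.259
  r[Y,Y] = 1 (diagonal).

R is symmetric with unit diagonal. Assembling:

R = [[1, 0.259],
 [0.259, 1]]


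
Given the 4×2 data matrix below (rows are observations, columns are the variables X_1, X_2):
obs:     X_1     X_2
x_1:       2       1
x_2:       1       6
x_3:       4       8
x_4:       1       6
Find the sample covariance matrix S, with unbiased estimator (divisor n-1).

Step 1 — column means:
  mean(X_1) = (2 + 1 + 4 + 1) / 4 = 8/4 = 2
  mean(X_2) = (1 + 6 + 8 + 6) / 4 = 21/4 = 5.25

Step 2 — sample covariance S[i,j] = (1/(n-1)) · Σ_k (x_{k,i} - mean_i) · (x_{k,j} - mean_j), with n-1 = 3.
  S[X_1,X_1] = ((0)·(0) + (-1)·(-1) + (2)·(2) + (-1)·(-1)) / 3 = 6/3 = 2
  S[X_1,X_2] = ((0)·(-4.25) + (-1)·(0.75) + (2)·(2.75) + (-1)·(0.75)) / 3 = 4/3 = 1.3333
  S[X_2,X_2] = ((-4.25)·(-4.25) + (0.75)·(0.75) + (2.75)·(2.75) + (0.75)·(0.75)) / 3 = 26.75/3 = 8.9167

S is symmetric (S[j,i] = S[i,j]). Assembling:

S = [[2, 1.3333],
 [1.3333, 8.9167]]


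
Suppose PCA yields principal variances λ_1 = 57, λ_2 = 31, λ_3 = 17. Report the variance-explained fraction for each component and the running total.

Step 1 — total variance = trace(Sigma) = Σ λ_i = 57 + 31 + 17 = 105.

Step 2 — fraction explained by component i = λ_i / Σ λ:
  PC1: 57/105 = 0.5429
  PC2: 31/105 = 0.2952
  PC3: 17/105 = 0.1619

Step 3 — cumulative fraction after k components = (λ_1 + ... + λ_k) / Σ λ:
  k = 1: 57/105 = 0.5429
  k = 2: (57 + 31)/105 = 88/105 = 0.8381
  k = 3: (57 + 31 + 17)/105 = 105/105 = 1

Summary (fraction, with percent):

explained: PC1 0.5429 (54.29%), PC2 0.2952 (29.52%), PC3 0.1619 (16.19%);  cumulative: 0.5429, 0.8381, 1


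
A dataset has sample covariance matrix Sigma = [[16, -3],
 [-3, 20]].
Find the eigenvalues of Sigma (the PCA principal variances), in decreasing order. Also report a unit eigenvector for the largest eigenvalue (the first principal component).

Step 1 — characteristic polynomial of 2×2 Sigma:
  det(Sigma - λI) = λ² - trace · λ + det = 0.
  trace = 16 + 20 = 36, det = 16·20 - (-3)² = 311.
Step 2 — discriminant:
  Δ = trace² - 4·det = 1296 - 1244 = 52.
Step 3 — eigenvalues:
  λ = (trace ± √Δ)/2 = (36 ± 7.2111)/2,
  λ_1 = 21.6056,  λ_2 = 14.3944.

Step 4 — unit eigenvector for λ_1: solve (Sigma - λ_1 I)v = 0. First row:
  (16 - 21.6056)·v_x + (-3)·v_y = 0, i.e. (-5.6056)·v_x + (-3)·v_y = 0,
  so v ∝ (b, λ_1 - a) = (-3, 5.6056); multiply by -1 so the first entry is positive: u = (3, -5.6056).
  ||u|| = √((3)² + (-5.6056)²) = √(40.4222) ≈ 6.3578,
  v_1 = u/||u|| ≈ (0.4719, -0.8817) (||v_1|| = 1).

λ_1 = 21.6056,  λ_2 = 14.3944;  v_1 ≈ (0.4719, -0.8817)


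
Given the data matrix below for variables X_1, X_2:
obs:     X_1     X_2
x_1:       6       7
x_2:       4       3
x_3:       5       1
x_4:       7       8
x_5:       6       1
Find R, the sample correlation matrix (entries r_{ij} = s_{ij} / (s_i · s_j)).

Step 1 — column means:
  mean(X_1) = (6 + 4 + 5 + 7 + 6) / 5 = 28/5 = 5.6
  mean(X_2) = (7 + 3 + 1 + 8 + 1) / 5 = 20/5 = 4

Step 2 — sample variances and covariances s[i,j] = (1/(n-1)) · Σ_k (x_{k,i} - mean_i) · (x_{k,j} - mean_j), with n-1 = 4:
  s[X_1,X_1] = ((0.4)·(0.4) + (-1.6)·(-1.6) + (-0.6)·(-0.6) + (1.4)·(1.4) + (0.4)·(0.4)) / 4 = 5.2/4 = 1.3
  s[X_1,X_2] = ((0.4)·(3) + (-1.6)·(-1) + (-0.6)·(-3) + (1.4)·(4) + (0.4)·(-3)) / 4 = 9/4 = 2.25
  s[X_2,X_2] = ((3)·(3) + (-1)·(-1) + (-3)·(-3) + (4)·(4) + (-3)·(-3)) / 4 = 44/4 = 11
  Sample standard deviations s_i = √(s[i,i]):
  s(X_1) = √(1.3) = 1.1402
  s(X_2) = √(11) = 3.3166

Step 3 — r_{ij} = s_{ij} / (s_i · s_j):
  r[X_1,X_1] = 1 (diagonal).
  r[X_1,X_2] = 2.25 / (1.1402 · 3.3166) = 2.25 / 3.7815 = 0.595
  r[X_2,X_2] = 1 (diagonal).

R is symmetric with unit diagonal. Assembling:

R = [[1, 0.595],
 [0.595, 1]]


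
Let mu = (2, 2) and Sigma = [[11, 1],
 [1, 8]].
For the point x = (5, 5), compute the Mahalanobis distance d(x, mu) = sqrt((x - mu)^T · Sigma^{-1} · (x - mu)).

Step 1 — centre the observation: (x - mu) = (3, 3).

Step 2 — invert Sigma. det(Sigma) = 11·8 - (1)² = 87.
  Sigma^{-1} = (1/det) · [[d, -b], [-b, a]] = [[0.092, -0.0115],
 [-0.0115, 0.1264]].

Step 3 — form the quadratic (x - mu)^T · Sigma^{-1} · (x - mu):
  Sigma^{-1} · (x - mu) = (0.2414, 0.3448).
  (x - mu)^T · [Sigma^{-1} · (x - mu)] = (3)·(0.2414) + (3)·(0.3448) = 1.7586.

Step 4 — take square root: d = √(1.7586) ≈ 1.3261.

d(x, mu) = √(1.7586) ≈ 1.3261


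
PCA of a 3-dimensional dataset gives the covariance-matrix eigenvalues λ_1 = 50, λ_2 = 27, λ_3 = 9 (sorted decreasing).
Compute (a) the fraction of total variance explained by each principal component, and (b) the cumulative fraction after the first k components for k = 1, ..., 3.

Step 1 — total variance = trace(Sigma) = Σ λ_i = 50 + 27 + 9 = 86.

Step 2 — fraction explained by component i = λ_i / Σ λ:
  PC1: 50/86 = 0.5814
  PC2: 27/86 = 0.314
  PC3: 9/86 = 0.1047

Step 3 — cumulative fraction after k components = (λ_1 + ... + λ_k) / Σ λ:
  k = 1: 50/86 = 0.5814
  k = 2: (50 + 27)/86 = 77/86 = 0.8953
  k = 3: (50 + 27 + 9)/86 = 86/86 = 1

Summary (fraction, with percent):

explained: PC1 0.5814 (58.14%), PC2 0.314 (31.4%), PC3 0.1047 (10.47%);  cumulative: 0.5814, 0.8953, 1


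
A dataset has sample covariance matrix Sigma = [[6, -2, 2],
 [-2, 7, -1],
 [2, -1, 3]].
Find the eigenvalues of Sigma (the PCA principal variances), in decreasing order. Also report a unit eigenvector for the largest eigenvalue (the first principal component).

Step 1 — characteristic polynomial p(λ) = det(λI - Sigma) = λ³ - tr·λ² + c_1·λ - det, where tr = trace, c_1 = sum of the principal 2×2 minors, det = det(Sigma):
  tr = 6 + 7 + 3 = 16,
  c_1 = (6·7 - (-2)²) + (6·3 - (2)²) + (7·3 - (-1)²) = 38 + 14 + 20 = 72,
  det = 6·(7·3 - (-1)²) - (-2)·((-2)·3 - (-1)·(2)) + (2)·((-2)·(-1) - 7·(2)) = 6·(20) - (-2)·(-4) + (2)·(-12) = 88.
  So p(λ) = λ³ - 16λ² + 72λ - 88.
Step 2 — look for an integer root (rational root theorem: any rational root is an integer divisor of 88). Testing λ = 2:
  p(2) = 8 - 64 + 144 - 88 = 0  ✓
  Dividing out (λ - 2): p(λ) = (λ - 2)(λ² - 14λ + 44).
Step 3 — remaining eigenvalues from the quadratic λ² - 14λ + 44 = 0:
  Δ = 14² - 4·44 = 196 - 176 = 20,  λ = (14 ± √20)/2 = (14 ± 4.4721)/2 ≈ 9.2361 or 4.7639.
  Sorted: λ_1 = 9.2361,  λ_2 = 4.7639,  λ_3 = 2  (check: sum = 16 = tr ✓).

Step 4 — unit eigenvector for λ_1 ≈ 9.2361: v spans the null space of (Sigma - λ_1 I), whose rows are
  r_1 = (-3.2361, -2, 2),  r_2 = (-2, -2.2361, -1),  r_3 = (2, -1, -6.2361).
  v is orthogonal to every row, so take v ∝ r_1 × r_2 = ((-2)·(-1) - (2)·(-2.2361), (2)·(-2) - (-3.2361)·(-1), (-3.2361)·(-2.2361) - (-2)·(-2)) ≈ (6.4721, -7.2361, 3.2361).
  Let u = (6.4721, -7.2361, 3.2361).
  ||u|| = √((6.4721)² + (-7.2361)² + (3.2361)²) = √(104.7214) ≈ 10.2333,  v_1 = u/||u|| ≈ (0.6325, -0.7071, 0.3162) (||v_1|| = 1).

λ_1 = 9.2361,  λ_2 = 4.7639,  λ_3 = 2;  v_1 ≈ (0.6325, -0.7071, 0.3162)
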